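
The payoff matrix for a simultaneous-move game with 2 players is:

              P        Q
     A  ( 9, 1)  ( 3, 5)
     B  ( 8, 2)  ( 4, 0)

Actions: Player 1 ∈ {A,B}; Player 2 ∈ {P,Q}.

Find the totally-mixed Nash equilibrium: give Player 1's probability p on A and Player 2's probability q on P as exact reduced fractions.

P1 indiff ⇒ q·9+(1-q)·3 = q·8+(1-q)·4 ⇒ q(1) = (1-q)(1) ⇒ q = 1/2
P2 indiff ⇒ p·1+(1-p)·2 = p·5+(1-p)·0 ⇒ p(-4) = (1-p)(-2) ⇒ p = 1/3

P1 mixes 1/3 on A; P2 mixes 1/2 on P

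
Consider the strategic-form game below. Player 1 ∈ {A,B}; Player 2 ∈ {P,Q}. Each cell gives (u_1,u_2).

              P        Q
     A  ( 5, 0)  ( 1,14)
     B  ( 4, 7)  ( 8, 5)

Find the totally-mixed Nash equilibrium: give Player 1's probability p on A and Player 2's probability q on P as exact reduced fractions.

p=1/8, q=7/8

P1 indiff ⇒ q·5+(1-q)·1 = q·4+(1-q)·8 ⇒ q(1) = (1-q)(7) ⇒ q = 7/8
P2 indiff ⇒ p·0+(1-p)·7 = p·14+(1-p)·5 ⇒ p(-14) = (1-p)(-2) ⇒ p = 1/8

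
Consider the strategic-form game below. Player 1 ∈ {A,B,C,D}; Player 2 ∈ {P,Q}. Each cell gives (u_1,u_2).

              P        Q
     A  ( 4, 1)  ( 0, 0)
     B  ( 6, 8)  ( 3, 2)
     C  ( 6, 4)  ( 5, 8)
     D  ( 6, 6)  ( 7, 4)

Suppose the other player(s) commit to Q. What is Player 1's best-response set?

P1 best: {D}

u_1(A vs Q) = 0
u_1(B vs Q) = 3
u_1(C vs Q) = 5
u_1(D vs Q) = 7
max payoff 7 at {D}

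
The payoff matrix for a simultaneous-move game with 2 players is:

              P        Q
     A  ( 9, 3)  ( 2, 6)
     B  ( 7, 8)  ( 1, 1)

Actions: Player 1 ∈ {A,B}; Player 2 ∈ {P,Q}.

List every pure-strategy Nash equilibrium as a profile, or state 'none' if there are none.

NE set: (A,Q)

(A,P): not NE [P2→Q gives 6>3]
(A,Q): NE
(B,P): not NE [P1→A gives 9>7]
(B,Q): not NE [P1→A gives 2>1; P2→P gives 8>1]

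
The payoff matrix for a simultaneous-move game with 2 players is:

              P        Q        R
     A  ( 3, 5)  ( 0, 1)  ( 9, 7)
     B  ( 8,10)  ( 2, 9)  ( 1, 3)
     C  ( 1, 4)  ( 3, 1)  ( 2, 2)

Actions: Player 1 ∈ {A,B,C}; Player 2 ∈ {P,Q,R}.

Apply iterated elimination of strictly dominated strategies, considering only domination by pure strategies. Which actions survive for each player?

P2 drop Q (P beats it: A:5>1 B:10>9 C:4>1)
P1 drop C (A beats it: P:3>1 R:9>2)
P1→{A,B} P2→{P,R}

Survivors P1:{A,B} P2:{P,R}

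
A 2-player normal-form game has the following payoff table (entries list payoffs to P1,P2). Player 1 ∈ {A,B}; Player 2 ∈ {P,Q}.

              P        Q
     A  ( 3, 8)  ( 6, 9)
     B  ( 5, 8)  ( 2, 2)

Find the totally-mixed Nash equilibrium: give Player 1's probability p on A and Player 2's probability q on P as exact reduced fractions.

P1 indiff ⇒ q·3+(1-q)·6 = q·5+(1-q)·2 ⇒ q(-2) = (1-q)(-4) ⇒ q = 2/3
P2 indiff ⇒ p·8+(1-p)·8 = p·9+(1-p)·2 ⇒ p(-1) = (1-p)(-6) ⇒ p = 6/7

P1 mixes 6/7 on A; P2 mixes 2/3 on P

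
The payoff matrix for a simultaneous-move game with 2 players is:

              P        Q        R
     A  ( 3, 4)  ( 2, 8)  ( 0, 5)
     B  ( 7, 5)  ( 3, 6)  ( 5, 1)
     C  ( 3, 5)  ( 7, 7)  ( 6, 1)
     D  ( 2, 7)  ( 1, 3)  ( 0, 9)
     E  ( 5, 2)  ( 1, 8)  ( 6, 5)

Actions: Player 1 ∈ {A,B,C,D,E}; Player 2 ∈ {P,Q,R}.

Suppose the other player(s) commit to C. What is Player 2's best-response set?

P2 best: {Q}

u_2(P vs C) = 5
u_2(Q vs C) = 7
u_2(R vs C) = 1
max payoff 7 at {Q}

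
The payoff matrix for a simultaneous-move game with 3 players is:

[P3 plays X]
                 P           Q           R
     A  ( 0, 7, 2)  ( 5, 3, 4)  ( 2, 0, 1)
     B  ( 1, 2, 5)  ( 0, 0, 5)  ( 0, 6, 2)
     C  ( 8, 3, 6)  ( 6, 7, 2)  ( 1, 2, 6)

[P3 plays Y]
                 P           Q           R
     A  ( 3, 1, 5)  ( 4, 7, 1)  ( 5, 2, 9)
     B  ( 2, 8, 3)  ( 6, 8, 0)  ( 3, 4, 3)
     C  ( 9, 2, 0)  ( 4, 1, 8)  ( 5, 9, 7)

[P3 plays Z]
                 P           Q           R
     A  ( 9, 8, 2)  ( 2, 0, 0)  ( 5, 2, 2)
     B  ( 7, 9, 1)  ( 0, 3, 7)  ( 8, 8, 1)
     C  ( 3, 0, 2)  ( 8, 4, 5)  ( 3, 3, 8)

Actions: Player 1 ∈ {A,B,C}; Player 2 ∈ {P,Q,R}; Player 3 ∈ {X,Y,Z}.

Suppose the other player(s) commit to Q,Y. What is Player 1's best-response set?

BR_1 = {B}

u_1(A vs Q,Y) = 4
u_1(B vs Q,Y) = 6
u_1(C vs Q,Y) = 4
max payoff 6 at {B}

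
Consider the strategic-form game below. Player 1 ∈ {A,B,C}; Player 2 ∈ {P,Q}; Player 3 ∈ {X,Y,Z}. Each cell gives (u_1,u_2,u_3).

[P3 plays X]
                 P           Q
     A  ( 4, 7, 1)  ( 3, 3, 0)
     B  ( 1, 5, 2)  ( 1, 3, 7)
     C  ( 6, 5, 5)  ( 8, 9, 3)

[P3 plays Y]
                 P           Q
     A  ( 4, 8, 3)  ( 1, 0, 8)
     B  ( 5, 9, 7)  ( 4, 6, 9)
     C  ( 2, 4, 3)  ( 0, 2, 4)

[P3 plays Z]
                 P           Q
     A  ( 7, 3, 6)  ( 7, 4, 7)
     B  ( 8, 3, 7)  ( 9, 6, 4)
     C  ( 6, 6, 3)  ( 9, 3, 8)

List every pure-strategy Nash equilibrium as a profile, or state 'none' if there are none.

(A,P,X): not NE [P1→C gives 6>4; P3→Z gives 6>1]
(A,P,Y): not NE [P1→B gives 5>4; P3→Z gives 6>3]
(A,P,Z): not NE [P1→B gives 8>7; P2→Q gives 4>3]
(A,Q,X): not NE [P1→C gives 8>3; P2→P gives 7>3; P3→Y gives 8>0]
(A,Q,Y): not NE [P1→B gives 4>1; P2→P gives 8>0]
(A,Q,Z): not NE [P1→C gives 9>7; P3→Y gives 8>7]
(B,P,X): not NE [P1→C gives 6>1; P3→Z gives 7>2]
(B,P,Y): NE
(B,P,Z): not NE [P2→Q gives 6>3]
(B,Q,X): not NE [P1→C gives 8>1; P2→P gives 5>3; P3→Y gives 9>7]
(B,Q,Y): not NE [P2→P gives 9>6]
(B,Q,Z): not NE [P3→Y gives 9>4]
(C,P,X): not NE [P2→Q gives 9>5]
(C,P,Y): not NE [P1→B gives 5>2; P3→X gives 5>3]
(C,P,Z): not NE [P1→B gives 8>6; P3→X gives 5>3]
(C,Q,X): not NE [P3→Z gives 8>3]
(C,Q,Y): not NE [P1→B gives 4>0; P2→P gives 4>2; P3→Z gives 8>4]
(C,Q,Z): not NE [P2→P gives 6>3]

PSNE = {(B,P,Y)}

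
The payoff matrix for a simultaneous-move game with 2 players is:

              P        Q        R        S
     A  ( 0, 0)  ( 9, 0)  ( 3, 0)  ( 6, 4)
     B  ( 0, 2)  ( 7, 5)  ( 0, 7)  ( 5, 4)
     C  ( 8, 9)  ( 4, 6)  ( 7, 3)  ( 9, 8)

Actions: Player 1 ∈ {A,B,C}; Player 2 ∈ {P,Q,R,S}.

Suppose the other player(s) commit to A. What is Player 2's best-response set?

u_2(P vs A) = 0
u_2(Q vs A) = 0
u_2(R vs A) = 0
u_2(S vs A) = 4
max payoff 4 at {S}

P2 best: {S}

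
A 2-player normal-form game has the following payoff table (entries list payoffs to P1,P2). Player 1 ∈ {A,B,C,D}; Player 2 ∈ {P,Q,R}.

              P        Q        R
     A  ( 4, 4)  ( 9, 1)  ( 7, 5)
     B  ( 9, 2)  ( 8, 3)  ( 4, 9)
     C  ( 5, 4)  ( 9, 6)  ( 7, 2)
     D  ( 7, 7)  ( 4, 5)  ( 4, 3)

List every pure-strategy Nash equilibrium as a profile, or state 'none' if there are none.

(A,P): not NE [P1→B gives 9>4; P2→R gives 5>4]
(A,Q): not NE [P2→R gives 5>1]
(A,R): NE
(B,P): not NE [P2→R gives 9>2]
(B,Q): not NE [P1→C gives 9>8; P2→R gives 9>3]
(B,R): not NE [P1→C gives 7>4]
(C,P): not NE [P1→B gives 9>5; P2→Q gives 6>4]
(C,Q): NE
(C,R): not NE [P2→Q gives 6>2]
(D,P): not NE [P1→B gives 9>7]
(D,Q): not NE [P1→C gives 9>4; P2→P gives 7>5]
(D,R): not NE [P1→C gives 7>4; P2→P gives 7>3]

NE set: (A,R), (C,Q)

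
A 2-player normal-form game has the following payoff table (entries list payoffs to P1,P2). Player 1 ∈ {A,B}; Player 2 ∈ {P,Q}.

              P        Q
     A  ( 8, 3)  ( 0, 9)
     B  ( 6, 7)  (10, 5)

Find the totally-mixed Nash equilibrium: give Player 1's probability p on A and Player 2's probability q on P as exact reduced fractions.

P1 mixes 1/4 on A; P2 mixes 5/6 on P

P1 indiff ⇒ q·8+(1-q)·0 = q·6+(1-q)·10 ⇒ q(2) = (1-q)(10) ⇒ q = 5/6
P2 indiff ⇒ p·3+(1-p)·7 = p·9+(1-p)·5 ⇒ p(-6) = (1-p)(-2) ⇒ p = 1/4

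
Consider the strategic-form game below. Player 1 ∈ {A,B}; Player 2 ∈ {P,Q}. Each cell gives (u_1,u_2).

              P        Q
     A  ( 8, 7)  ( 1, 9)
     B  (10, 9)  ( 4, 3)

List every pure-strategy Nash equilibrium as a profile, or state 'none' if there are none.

(A,P): not NE [P1→B gives 10>8; P2→Q gives 9>7]
(A,Q): not NE [P1→B gives 4>1]
(B,P): NE
(B,Q): not NE [P2→P gives 9>3]

PSNE = {(B,P)}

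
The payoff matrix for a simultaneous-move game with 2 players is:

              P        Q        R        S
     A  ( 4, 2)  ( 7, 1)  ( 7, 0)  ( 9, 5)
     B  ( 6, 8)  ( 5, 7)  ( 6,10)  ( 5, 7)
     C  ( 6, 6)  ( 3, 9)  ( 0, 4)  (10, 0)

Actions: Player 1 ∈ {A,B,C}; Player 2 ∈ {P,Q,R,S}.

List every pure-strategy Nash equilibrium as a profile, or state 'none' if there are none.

PSNE: ∅

(A,P): not NE [P1→C gives 6>4; P2→S gives 5>2]
(A,Q): not NE [P2→S gives 5>1]
(A,R): not NE [P2→S gives 5>0]
(A,S): not NE [P1→C gives 10>9]
(B,P): not NE [P2→R gives 10>8]
(B,Q): not NE [P1→A gives 7>5; P2→R gives 10>7]
(B,R): not NE [P1→A gives 7>6]
(B,S): not NE [P1→C gives 10>5; P2→R gives 10>7]
(C,P): not NE [P2→Q gives 9>6]
(C,Q): not NE [P1→A gives 7>3]
(C,R): not NE [P1→A gives 7>0; P2→Q gives 9>4]
(C,S): not NE [P2→Q gives 9>0]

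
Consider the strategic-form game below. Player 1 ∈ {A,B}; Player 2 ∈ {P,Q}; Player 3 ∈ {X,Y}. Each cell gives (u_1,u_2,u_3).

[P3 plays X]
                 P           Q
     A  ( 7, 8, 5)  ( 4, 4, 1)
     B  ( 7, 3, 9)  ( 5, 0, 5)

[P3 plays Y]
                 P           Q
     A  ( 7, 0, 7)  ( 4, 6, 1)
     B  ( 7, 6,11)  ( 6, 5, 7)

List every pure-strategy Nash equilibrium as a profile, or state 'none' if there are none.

(A,P,X): not NE [P3→Y gives 7>5]
(A,P,Y): not NE [P2→Q gives 6>0]
(A,Q,X): not NE [P1→B gives 5>4; P2→P gives 8>4]
(A,Q,Y): not NE [P1→B gives 6>4]
(B,P,X): not NE [P3→Y gives 11>9]
(B,P,Y): NE
(B,Q,X): not NE [P2→P gives 3>0; P3→Y gives 7>5]
(B,Q,Y): not NE [P2→P gives 6>5]

PSNE = {(B,P,Y)}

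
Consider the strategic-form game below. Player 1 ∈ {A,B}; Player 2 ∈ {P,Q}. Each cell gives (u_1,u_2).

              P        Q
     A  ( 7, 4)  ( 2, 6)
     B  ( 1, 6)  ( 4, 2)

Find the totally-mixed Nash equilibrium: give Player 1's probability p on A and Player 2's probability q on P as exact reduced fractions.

P1 indiff ⇒ q·7+(1-q)·2 = q·1+(1-q)·4 ⇒ q(6) = (1-q)(2) ⇒ q = 1/4
P2 indiff ⇒ p·4+(1-p)·6 = p·6+(1-p)·2 ⇒ p(-2) = (1-p)(-4) ⇒ p = 2/3

P1 mixes 2/3 on A; P2 mixes 1/4 on P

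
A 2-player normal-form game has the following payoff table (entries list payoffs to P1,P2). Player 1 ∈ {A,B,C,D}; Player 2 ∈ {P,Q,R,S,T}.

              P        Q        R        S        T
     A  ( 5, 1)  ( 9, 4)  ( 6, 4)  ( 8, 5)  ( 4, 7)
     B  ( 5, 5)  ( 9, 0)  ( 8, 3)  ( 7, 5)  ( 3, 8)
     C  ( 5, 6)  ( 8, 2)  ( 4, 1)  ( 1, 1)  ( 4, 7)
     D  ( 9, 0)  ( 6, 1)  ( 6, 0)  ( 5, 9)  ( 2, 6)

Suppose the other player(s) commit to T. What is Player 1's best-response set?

u_1(A vs T) = 4
u_1(B vs T) = 3
u_1(C vs T) = 4
u_1(D vs T) = 2
max payoff 4 at {A,C}

P1 best: {A,C}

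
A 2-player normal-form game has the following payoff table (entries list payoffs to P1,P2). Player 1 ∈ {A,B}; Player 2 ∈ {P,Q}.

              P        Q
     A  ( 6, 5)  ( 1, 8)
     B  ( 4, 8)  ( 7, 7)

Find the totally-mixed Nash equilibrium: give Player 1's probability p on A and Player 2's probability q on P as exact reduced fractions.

(p,q) = (1/4, 3/4)

P1 indiff ⇒ q·6+(1-q)·1 = q·4+(1-q)·7 ⇒ q(2) = (1-q)(6) ⇒ q = 3/4
P2 indiff ⇒ p·5+(1-p)·8 = p·8+(1-p)·7 ⇒ p(-3) = (1-p)(-1) ⇒ p = 1/4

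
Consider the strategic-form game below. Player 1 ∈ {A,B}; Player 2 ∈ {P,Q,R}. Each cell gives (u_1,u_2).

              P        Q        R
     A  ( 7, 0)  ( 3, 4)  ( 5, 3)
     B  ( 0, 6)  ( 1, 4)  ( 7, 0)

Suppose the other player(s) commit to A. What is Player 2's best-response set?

u_2(P vs A) = 0
u_2(Q vs A) = 4
u_2(R vs A) = 3
max payoff 4 at {Q}

argmax u_2 = {Q}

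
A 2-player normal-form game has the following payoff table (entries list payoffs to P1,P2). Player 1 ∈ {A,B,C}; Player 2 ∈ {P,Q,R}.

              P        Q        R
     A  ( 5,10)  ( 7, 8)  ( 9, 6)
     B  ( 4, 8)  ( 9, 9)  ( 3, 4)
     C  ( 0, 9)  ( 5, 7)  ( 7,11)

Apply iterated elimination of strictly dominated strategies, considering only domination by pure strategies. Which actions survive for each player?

Survivors P1:{A,B} P2:{P,Q}

P1 drop C (A beats it: P:5>0 Q:7>5 R:9>7)
P2 drop R (P beats it: A:10>6 B:8>4)
P1→{A,B} P2→{P,Q}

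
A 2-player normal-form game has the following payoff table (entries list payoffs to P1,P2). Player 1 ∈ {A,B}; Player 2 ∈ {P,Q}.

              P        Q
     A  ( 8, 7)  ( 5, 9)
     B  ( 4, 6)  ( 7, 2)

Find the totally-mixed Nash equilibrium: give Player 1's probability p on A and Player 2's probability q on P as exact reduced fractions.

P1 indiff ⇒ q·8+(1-q)·5 = q·4+(1-q)·7 ⇒ q(4) = (1-q)(2) ⇒ q = 1/3
P2 indiff ⇒ p·7+(1-p)·6 = p·9+(1-p)·2 ⇒ p(-2) = (1-p)(-4) ⇒ p = 2/3

p=2/3, q=1/3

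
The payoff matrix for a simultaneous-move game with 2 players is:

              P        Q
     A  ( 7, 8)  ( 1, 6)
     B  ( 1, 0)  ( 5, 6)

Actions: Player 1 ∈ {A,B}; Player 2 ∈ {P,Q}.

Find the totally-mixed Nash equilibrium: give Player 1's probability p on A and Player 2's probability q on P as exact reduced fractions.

P1 indiff ⇒ q·7+(1-q)·1 = q·1+(1-q)·5 ⇒ q(6) = (1-q)(4) ⇒ q = 2/5
P2 indiff ⇒ p·8+(1-p)·0 = p·6+(1-p)·6 ⇒ p(2) = (1-p)(6) ⇒ p = 3/4

p=3/4, q=2/5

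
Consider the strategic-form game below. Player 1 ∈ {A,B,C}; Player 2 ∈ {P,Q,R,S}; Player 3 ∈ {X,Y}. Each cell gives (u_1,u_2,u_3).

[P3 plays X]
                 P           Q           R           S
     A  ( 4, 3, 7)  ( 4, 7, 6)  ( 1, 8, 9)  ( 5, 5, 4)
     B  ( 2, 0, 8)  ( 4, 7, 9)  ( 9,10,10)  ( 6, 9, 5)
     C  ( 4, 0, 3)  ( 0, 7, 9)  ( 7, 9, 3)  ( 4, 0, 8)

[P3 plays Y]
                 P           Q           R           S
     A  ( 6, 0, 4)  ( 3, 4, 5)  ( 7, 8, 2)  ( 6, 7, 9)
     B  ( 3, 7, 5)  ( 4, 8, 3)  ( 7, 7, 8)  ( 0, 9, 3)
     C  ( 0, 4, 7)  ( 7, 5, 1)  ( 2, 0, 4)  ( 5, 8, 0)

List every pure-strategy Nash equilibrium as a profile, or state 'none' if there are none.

Nash profiles: (B,R,X)

(A,P,X): not NE [P2→R gives 8>3]
(A,P,Y): not NE [P2→R gives 8>0; P3→X gives 7>4]
(A,Q,X): not NE [P2→R gives 8>7]
(A,Q,Y): not NE [P1→C gives 7>3; P2→R gives 8>4; P3→X gives 6>5]
(A,R,X): not NE [P1→B gives 9>1]
(A,R,Y): not NE [P3→X gives 9>2]
(A,S,X): not NE [P1→B gives 6>5; P2→R gives 8>5; P3→Y gives 9>4]
(A,S,Y): not NE [P2→R gives 8>7]
(B,P,X): not NE [P1→C gives 4>2; P2→R gives 10>0]
(B,P,Y): not NE [P1→A gives 6>3; P2→S gives 9>7; P3→X gives 8>5]
(B,Q,X): not NE [P2→R gives 10>7]
(B,Q,Y): not NE [P1→C gives 7>4; P2→S gives 9>8; P3→X gives 9>3]
(B,R,X): NE
(B,R,Y): not NE [P2→S gives 9>7; P3→X gives 10>8]
(B,S,X): not NE [P2→R gives 10>9]
(B,S,Y): not NE [P1→A gives 6>0; P3→X gives 5>3]
(C,P,X): not NE [P2→R gives 9>0; P3→Y gives 7>3]
(C,P,Y): not NE [P1→A gives 6>0; P2→S gives 8>4]
(C,Q,X): not NE [P1→B gives 4>0; P2→R gives 9>7]
(C,Q,Y): not NE [P2→S gives 8>5; P3→X gives 9>1]
(C,R,X): not NE [P1→B gives 9>7; P3→Y gives 4>3]
(C,R,Y): not NE [P1→B gives 7>2; P2→S gives 8>0]
(C,S,X): not NE [P1→B gives 6>4; P2→R gives 9>0]
(C,S,Y): not NE [P1→A gives 6>5; P3→X gives 8>0]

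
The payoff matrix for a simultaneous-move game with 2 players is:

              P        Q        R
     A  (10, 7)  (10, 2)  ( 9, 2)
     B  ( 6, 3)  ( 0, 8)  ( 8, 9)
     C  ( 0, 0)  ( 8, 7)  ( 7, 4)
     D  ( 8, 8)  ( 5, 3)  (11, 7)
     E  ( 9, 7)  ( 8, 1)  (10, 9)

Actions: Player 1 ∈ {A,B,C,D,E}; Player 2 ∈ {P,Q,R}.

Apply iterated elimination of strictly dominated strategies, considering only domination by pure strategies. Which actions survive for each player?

IESDS → P1:{A,D,E} P2:{P,R}

P1 drop B (A beats it: P:10>6 Q:10>0 R:9>8)
P1 drop C (A beats it: P:10>0 Q:10>8 R:9>7)
P2 drop Q (P beats it: A:7>2 D:8>3 E:7>1)
P1→{A,D,E} P2→{P,R}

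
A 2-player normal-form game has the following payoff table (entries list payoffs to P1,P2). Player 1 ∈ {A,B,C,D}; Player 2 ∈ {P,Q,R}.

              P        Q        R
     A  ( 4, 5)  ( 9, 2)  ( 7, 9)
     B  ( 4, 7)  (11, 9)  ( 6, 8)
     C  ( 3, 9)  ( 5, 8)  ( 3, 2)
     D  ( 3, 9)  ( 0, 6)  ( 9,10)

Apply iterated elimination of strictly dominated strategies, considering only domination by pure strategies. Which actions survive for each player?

IESDS → P1:{A,B,D} P2:{Q,R}

P1 drop C (A beats it: P:4>3 Q:9>5 R:7>3)
P2 drop P (R beats it: A:9>5 B:8>7 D:10>9)
P1→{A,B,D} P2→{Q,R}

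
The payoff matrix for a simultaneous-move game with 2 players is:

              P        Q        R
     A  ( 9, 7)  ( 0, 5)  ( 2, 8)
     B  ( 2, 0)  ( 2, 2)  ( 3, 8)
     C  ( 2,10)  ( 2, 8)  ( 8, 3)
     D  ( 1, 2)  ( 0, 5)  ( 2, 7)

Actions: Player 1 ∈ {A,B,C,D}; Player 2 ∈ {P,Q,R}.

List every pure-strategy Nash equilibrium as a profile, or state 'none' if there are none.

(A,P): not NE [P2→R gives 8>7]
(A,Q): not NE [P1→C gives 2>0; P2→R gives 8>5]
(A,R): not NE [P1→C gives 8>2]
(B,P): not NE [P1→A gives 9>2; P2→R gives 8>0]
(B,Q): not NE [P2→R gives 8>2]
(B,R): not NE [P1→C gives 8>3]
(C,P): not NE [P1→A gives 9>2]
(C,Q): not NE [P2→P gives 10>8]
(C,R): not NE [P2→P gives 10>3]
(D,P): not NE [P1→A gives 9>1; P2→R gives 7>2]
(D,Q): not NE [P1→C gives 2>0; P2→R gives 7>5]
(D,R): not NE [P1→C gives 8>2]

No pure NE.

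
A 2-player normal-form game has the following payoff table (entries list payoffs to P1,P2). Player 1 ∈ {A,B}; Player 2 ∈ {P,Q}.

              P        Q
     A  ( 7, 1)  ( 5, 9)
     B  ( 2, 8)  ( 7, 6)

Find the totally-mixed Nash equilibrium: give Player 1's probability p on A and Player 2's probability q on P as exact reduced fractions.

P1 indiff ⇒ q·7+(1-q)·5 = q·2+(1-q)·7 ⇒ q(5) = (1-q)(2) ⇒ q = 2/7
P2 indiff ⇒ p·1+(1-p)·8 = p·9+(1-p)·6 ⇒ p(-8) = (1-p)(-2) ⇒ p = 1/5

p=1/5, q=2/7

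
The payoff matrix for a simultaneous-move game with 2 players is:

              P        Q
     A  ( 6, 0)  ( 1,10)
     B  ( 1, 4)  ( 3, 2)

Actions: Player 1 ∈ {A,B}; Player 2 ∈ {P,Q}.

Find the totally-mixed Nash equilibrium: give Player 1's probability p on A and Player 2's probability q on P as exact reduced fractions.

P1 indiff ⇒ q·6+(1-q)·1 = q·1+(1-q)·3 ⇒ q(5) = (1-q)(2) ⇒ q = 2/7
P2 indiff ⇒ p·0+(1-p)·4 = p·10+(1-p)·2 ⇒ p(-10) = (1-p)(-2) ⇒ p = 1/6

P1 mixes 1/6 on A; P2 mixes 2/7 on P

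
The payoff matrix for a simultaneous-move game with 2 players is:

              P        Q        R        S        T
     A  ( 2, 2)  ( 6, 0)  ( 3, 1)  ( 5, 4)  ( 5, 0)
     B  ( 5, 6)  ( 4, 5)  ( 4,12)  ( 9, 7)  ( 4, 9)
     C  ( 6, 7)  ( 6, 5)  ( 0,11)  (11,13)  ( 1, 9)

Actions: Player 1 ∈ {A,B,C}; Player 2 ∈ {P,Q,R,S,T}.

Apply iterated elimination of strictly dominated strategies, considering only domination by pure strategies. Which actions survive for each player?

P2 drop P (S beats it: A:4>2 B:7>6 C:13>7)
P2 drop Q (R beats it: A:1>0 B:12>5 C:11>5)
P2 drop T (R beats it: A:1>0 B:12>9 C:11>9)
P1 drop A (B beats it: R:4>3 S:9>5)
P1→{B,C} P2→{R,S}

Survivors P1:{B,C} P2:{R,S}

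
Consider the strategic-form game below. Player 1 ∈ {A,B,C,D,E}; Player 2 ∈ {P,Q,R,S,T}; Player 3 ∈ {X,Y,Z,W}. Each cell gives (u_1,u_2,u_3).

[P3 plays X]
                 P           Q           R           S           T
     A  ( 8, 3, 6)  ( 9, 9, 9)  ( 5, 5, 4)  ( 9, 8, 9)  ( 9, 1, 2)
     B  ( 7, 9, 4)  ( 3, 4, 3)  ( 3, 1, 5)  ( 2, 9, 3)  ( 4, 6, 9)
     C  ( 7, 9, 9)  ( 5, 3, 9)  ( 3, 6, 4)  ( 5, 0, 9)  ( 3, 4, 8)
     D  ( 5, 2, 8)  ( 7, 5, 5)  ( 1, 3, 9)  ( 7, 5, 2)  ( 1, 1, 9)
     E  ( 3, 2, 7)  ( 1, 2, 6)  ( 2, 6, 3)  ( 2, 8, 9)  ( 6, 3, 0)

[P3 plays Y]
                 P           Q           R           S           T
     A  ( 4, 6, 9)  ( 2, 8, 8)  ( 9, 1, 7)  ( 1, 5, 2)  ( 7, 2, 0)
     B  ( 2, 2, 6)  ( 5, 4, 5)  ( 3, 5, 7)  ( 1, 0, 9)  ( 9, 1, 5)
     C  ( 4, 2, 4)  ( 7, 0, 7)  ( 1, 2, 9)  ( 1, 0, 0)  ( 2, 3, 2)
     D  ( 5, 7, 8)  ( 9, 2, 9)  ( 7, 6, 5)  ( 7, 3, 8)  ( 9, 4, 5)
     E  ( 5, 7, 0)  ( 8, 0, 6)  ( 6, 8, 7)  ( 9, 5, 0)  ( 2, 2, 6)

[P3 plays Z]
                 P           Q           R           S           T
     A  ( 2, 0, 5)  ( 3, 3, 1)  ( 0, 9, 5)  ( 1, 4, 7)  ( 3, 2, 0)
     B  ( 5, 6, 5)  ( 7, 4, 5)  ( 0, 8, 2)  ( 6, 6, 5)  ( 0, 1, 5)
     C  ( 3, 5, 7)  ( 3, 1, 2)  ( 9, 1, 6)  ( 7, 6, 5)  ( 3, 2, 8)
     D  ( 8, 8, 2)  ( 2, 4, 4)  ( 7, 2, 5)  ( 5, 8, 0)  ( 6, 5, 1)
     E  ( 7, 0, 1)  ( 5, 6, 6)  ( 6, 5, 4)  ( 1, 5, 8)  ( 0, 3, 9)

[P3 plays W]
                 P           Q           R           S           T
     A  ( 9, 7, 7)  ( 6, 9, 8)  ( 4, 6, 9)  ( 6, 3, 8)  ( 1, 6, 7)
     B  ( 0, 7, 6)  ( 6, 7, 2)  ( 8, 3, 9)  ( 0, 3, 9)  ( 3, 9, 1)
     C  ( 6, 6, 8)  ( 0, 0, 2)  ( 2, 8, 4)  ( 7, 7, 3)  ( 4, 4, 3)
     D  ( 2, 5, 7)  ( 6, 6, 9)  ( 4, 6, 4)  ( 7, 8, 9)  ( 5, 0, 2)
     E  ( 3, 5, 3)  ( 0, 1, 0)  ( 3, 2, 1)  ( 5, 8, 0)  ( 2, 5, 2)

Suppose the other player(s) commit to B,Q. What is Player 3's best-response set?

u_3(X vs B,Q) = 3
u_3(Y vs B,Q) = 5
u_3(Z vs B,Q) = 5
u_3(W vs B,Q) = 2
max payoff 5 at {Y,Z}

BR_3 = {Y,Z}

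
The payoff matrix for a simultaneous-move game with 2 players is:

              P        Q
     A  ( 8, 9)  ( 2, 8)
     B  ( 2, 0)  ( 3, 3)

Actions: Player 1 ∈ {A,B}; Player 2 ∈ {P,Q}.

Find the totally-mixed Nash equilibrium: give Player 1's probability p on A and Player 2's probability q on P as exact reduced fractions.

(p,q) = (3/4, 1/7)

P1 indiff ⇒ q·8+(1-q)·2 = q·2+(1-q)·3 ⇒ q(6) = (1-q)(1) ⇒ q = 1/7
P2 indiff ⇒ p·9+(1-p)·0 = p·8+(1-p)·3 ⇒ p(1) = (1-p)(3) ⇒ p = 3/4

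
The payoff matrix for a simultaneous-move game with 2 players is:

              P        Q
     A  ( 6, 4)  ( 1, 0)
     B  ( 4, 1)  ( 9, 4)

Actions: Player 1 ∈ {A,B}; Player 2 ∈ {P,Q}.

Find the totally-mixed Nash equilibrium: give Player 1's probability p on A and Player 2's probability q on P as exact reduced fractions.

P1 mixes 3/7 on A; P2 mixes 4/5 on P

P1 indiff ⇒ q·6+(1-q)·1 = q·4+(1-q)·9 ⇒ q(2) = (1-q)(8) ⇒ q = 4/5
P2 indiff ⇒ p·4+(1-p)·1 = p·0+(1-p)·4 ⇒ p(4) = (1-p)(3) ⇒ p = 3/7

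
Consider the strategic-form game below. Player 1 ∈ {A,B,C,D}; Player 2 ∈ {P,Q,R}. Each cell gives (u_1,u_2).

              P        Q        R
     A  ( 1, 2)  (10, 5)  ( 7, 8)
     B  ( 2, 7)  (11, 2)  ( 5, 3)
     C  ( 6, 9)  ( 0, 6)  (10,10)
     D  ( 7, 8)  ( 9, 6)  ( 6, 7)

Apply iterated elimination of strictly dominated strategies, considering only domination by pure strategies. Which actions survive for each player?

Remaining: P1:{C,D} P2:{P,R}

P2 drop Q (R beats it: A:8>5 B:3>2 C:10>6 D:7>6)
P1 drop A (C beats it: P:6>1 R:10>7)
P1 drop B (C beats it: P:6>2 R:10>5)
P1→{C,D} P2→{P,R}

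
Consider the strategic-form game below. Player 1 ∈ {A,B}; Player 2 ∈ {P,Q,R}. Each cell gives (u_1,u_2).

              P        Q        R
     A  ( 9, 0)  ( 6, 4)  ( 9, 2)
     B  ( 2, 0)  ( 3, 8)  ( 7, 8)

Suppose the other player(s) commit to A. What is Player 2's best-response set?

u_2(P vs A) = 0
u_2(Q vs A) = 4
u_2(R vs A) = 2
max payoff 4 at {Q}

argmax u_2 = {Q}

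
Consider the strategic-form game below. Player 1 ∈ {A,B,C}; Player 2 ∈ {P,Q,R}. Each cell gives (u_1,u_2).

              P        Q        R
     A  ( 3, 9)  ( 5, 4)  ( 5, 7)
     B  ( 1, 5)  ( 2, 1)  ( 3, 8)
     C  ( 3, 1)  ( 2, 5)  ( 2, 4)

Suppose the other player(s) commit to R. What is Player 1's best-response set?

P1 best: {A}

u_1(A vs R) = 5
u_1(B vs R) = 3
u_1(C vs R) = 2
max payoff 5 at {A}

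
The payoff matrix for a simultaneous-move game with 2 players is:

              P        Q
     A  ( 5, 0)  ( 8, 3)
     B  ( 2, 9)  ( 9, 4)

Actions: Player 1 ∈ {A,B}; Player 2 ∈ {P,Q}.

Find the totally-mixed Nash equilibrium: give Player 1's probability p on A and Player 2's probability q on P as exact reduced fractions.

(p,q) = (5/8, 1/4)

P1 indiff ⇒ q·5+(1-q)·8 = q·2+(1-q)·9 ⇒ q(3) = (1-q)(1) ⇒ q = 1/4
P2 indiff ⇒ p·0+(1-p)·9 = p·3+(1-p)·4 ⇒ p(-3) = (1-p)(-5) ⇒ p = 5/8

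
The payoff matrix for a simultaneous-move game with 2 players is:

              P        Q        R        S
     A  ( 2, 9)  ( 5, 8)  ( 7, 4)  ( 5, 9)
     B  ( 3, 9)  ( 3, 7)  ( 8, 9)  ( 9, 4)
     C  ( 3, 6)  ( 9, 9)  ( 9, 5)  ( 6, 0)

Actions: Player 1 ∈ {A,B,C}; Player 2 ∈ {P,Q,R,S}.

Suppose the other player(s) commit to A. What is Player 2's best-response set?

u_2(P vs A) = 9
u_2(Q vs A) = 8
u_2(R vs A) = 4
u_2(S vs A) = 9
max payoff 9 at {P,S}

BR_2 = {P,S}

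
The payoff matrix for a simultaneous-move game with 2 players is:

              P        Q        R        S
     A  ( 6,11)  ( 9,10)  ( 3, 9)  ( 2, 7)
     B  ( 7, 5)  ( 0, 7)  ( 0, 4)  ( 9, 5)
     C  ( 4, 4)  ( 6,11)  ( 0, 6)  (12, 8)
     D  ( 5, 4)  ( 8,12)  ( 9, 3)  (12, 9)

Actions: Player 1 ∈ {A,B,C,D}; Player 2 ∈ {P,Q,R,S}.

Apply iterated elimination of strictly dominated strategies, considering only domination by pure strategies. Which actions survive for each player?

P2 drop R (Q beats it: A:10>9 B:7>4 C:11>6 D:12>3)
P2 drop S (Q beats it: A:10>7 B:7>5 C:11>8 D:12>9)
P1 drop C (A beats it: P:6>4 Q:9>6)
P1 drop D (A beats it: P:6>5 Q:9>8)
P1→{A,B} P2→{P,Q}

IESDS → P1:{A,B} P2:{P,Q}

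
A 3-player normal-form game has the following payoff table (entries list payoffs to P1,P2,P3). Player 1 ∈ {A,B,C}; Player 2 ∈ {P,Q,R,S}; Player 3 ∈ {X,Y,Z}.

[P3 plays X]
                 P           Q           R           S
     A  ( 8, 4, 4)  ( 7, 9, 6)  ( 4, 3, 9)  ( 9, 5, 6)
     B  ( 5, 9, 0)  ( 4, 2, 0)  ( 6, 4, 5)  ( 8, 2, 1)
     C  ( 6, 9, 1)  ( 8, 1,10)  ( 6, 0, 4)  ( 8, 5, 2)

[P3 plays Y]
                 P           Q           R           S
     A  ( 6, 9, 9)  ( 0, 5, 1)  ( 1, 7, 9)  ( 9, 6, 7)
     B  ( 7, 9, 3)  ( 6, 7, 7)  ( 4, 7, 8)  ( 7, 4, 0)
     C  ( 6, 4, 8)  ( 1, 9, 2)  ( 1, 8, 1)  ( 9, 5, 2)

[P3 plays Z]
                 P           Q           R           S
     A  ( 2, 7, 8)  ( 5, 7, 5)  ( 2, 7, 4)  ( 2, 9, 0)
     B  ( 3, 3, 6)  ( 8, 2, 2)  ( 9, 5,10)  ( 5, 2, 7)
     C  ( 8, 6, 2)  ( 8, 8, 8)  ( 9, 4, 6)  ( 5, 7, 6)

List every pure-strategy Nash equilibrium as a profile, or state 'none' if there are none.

(A,P,X): not NE [P2→Q gives 9>4; P3→Y gives 9>4]
(A,P,Y): not NE [P1→B gives 7>6]
(A,P,Z): not NE [P1→C gives 8>2; P2→S gives 9>7; P3→Y gives 9>8]
(A,Q,X): not NE [P1→C gives 8>7]
(A,Q,Y): not NE [P1→B gives 6>0; P2→P gives 9>5; P3→X gives 6>1]
(A,Q,Z): not NE [P1→C gives 8>5; P2→S gives 9>7; P3→X gives 6>5]
(A,R,X): not NE [P1→C gives 6>4; P2→Q gives 9>3]
(A,R,Y): not NE [P1→B gives 4>1; P2→P gives 9>7]
(A,R,Z): not NE [P1→C gives 9>2; P2→S gives 9>7; P3→Y gives 9>4]
(A,S,X): not NE [P2→Q gives 9>5; P3→Y gives 7>6]
(A,S,Y): not NE [P2→P gives 9>6]
(A,S,Z): not NE [P1→C gives 5>2; P3→Y gives 7>0]
(B,P,X): not NE [P1→A gives 8>5; P3→Z gives 6>0]
(B,P,Y): not NE [P3→Z gives 6>3]
(B,P,Z): not NE [P1→C gives 8>3; P2→R gives 5>3]
(B,Q,X): not NE [P1→C gives 8>4; P2→P gives 9>2; P3→Y gives 7>0]
(B,Q,Y): not NE [P2→P gives 9>7]
(B,Q,Z): not NE [P2→R gives 5>2; P3→Y gives 7>2]
(B,R,X): not NE [P2→P gives 9>4; P3→Z gives 10>5]
(B,R,Y): not NE [P2→P gives 9>7; P3→Z gives 10>8]
(B,R,Z): NE
(B,S,X): not NE [P1→A gives 9>8; P2→P gives 9>2; P3→Z gives 7>1]
(B,S,Y): not NE [P1→C gives 9>7; P2→P gives 9>4; P3→Z gives 7>0]
(B,S,Z): not NE [P2→R gives 5>2]
(C,P,X): not NE [P1→A gives 8>6; P3→Y gives 8>1]
(C,P,Y): not NE [P1→B gives 7>6; P2→Q gives 9>4]
(C,P,Z): not NE [P2→Q gives 8>6; P3→Y gives 8>2]
(C,Q,X): not NE [P2→P gives 9>1]
(C,Q,Y): not NE [P1→B gives 6>1; P3→X gives 10>2]
(C,Q,Z): not NE [P3→X gives 10>8]
(C,R,X): not NE [P2→P gives 9>0; P3→Z gives 6>4]
(C,R,Y): not NE [P1→B gives 4>1; P2→Q gives 9>8; P3→Z gives 6>1]
(C,R,Z): not NE [P2→Q gives 8>4]
(C,S,X): not NE [P1→A gives 9>8; P2→P gives 9>5; P3→Z gives 6>2]
(C,S,Y): not NE [P2→Q gives 9>5; P3→Z gives 6>2]
(C,S,Z): not NE [P2→Q gives 8>7]

NE set: (B,R,Z)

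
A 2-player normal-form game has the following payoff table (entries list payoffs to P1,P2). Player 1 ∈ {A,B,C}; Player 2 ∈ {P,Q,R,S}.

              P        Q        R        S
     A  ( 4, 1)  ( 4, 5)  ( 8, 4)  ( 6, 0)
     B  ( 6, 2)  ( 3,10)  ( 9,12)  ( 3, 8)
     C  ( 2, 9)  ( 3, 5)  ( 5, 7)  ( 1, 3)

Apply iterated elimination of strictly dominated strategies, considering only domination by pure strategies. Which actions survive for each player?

P1 drop C (A beats it: P:4>2 Q:4>3 R:8>5 S:6>1)
P2 drop P (Q beats it: A:5>1 B:10>2)
P2 drop S (Q beats it: A:5>0 B:10>8)
P1→{A,B} P2→{Q,R}

IESDS → P1:{A,B} P2:{Q,R}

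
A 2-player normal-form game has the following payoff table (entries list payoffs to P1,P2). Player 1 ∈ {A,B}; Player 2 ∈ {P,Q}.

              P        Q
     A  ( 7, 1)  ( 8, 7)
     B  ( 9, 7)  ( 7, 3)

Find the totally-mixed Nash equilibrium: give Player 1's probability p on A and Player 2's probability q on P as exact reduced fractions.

P1 indiff ⇒ q·7+(1-q)·8 = q·9+(1-q)·7 ⇒ q(-2) = (1-q)(-1) ⇒ q = 1/3
P2 indiff ⇒ p·1+(1-p)·7 = p·7+(1-p)·3 ⇒ p(-6) = (1-p)(-4) ⇒ p = 2/5

(p,q) = (2/5, 1/3)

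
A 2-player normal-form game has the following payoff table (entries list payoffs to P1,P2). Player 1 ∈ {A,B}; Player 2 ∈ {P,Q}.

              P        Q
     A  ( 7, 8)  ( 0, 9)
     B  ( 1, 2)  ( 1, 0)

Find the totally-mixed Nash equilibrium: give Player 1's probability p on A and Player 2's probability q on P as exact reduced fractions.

P1 indiff ⇒ q·7+(1-q)·0 = q·1+(1-q)·1 ⇒ q(6) = (1-q)(1) ⇒ q = 1/7
P2 indiff ⇒ p·8+(1-p)·2 = p·9+(1-p)·0 ⇒ p(-1) = (1-p)(-2) ⇒ p = 2/3

p=2/3, q=1/7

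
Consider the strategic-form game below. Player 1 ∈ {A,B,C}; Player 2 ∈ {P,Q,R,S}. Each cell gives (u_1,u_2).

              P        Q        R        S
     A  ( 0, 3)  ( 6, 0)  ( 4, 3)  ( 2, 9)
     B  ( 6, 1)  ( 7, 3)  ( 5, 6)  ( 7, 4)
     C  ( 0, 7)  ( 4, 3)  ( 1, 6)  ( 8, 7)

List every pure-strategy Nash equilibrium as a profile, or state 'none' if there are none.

PSNE = {(B,R), (C,S)}

(A,P): not NE [P1→B gives 6>0; P2→S gives 9>3]
(A,Q): not NE [P1→B gives 7>6; P2→S gives 9>0]
(A,R): not NE [P1→B gives 5>4; P2→S gives 9>3]
(A,S): not NE [P1→C gives 8>2]
(B,P): not NE [P2→R gives 6>1]
(B,Q): not NE [P2→R gives 6>3]
(B,R): NE
(B,S): not NE [P1→C gives 8>7; P2→R gives 6>4]
(C,P): not NE [P1→B gives 6>0]
(C,Q): not NE [P1→B gives 7>4; P2→S gives 7>3]
(C,R): not NE [P1→B gives 5>1; P2→S gives 7>6]
(C,S): NE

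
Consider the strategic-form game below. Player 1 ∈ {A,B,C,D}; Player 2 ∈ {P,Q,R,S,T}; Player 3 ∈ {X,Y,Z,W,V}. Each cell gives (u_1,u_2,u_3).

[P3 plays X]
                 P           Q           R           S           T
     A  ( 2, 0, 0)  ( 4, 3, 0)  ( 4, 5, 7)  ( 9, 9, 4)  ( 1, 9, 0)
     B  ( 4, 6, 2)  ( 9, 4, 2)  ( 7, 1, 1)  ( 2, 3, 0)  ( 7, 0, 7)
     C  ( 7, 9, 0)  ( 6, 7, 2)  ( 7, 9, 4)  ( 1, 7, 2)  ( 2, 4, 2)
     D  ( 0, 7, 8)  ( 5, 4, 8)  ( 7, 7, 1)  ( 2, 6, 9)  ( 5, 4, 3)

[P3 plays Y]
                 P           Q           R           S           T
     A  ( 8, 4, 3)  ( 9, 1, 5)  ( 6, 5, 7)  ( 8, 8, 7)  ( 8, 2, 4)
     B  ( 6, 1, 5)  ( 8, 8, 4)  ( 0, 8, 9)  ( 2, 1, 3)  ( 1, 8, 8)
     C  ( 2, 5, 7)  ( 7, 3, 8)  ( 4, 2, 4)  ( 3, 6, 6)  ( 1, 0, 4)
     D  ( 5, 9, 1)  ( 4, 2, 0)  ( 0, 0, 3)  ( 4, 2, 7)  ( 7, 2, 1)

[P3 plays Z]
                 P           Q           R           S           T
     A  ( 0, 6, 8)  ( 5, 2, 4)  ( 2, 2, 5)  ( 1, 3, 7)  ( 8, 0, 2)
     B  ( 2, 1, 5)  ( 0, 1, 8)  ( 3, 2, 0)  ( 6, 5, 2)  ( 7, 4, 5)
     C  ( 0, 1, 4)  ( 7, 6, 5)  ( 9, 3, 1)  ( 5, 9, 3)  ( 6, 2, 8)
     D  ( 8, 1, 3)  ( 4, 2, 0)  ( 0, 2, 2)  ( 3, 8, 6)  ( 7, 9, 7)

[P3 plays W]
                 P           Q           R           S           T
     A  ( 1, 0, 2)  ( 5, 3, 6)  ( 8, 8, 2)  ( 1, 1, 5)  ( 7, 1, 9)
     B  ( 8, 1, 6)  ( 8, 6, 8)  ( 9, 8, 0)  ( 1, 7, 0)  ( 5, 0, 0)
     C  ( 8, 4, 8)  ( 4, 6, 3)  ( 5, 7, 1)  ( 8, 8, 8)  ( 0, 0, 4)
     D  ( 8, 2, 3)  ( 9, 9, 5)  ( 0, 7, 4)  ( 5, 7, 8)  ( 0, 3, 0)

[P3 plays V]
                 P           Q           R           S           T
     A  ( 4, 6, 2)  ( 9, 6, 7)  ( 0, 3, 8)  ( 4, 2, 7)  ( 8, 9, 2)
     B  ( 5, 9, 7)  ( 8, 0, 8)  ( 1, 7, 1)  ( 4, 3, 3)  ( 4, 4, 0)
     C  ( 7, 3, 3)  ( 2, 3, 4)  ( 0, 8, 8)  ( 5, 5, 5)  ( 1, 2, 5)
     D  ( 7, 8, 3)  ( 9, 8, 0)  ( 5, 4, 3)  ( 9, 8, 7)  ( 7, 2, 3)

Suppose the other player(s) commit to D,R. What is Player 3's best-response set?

P3 best: {W}

u_3(X vs D,R) = 1
u_3(Y vs D,R) = 3
u_3(Z vs D,R) = 2
u_3(W vs D,R) = 4
u_3(V vs D,R) = 3
max payoff 4 at {W}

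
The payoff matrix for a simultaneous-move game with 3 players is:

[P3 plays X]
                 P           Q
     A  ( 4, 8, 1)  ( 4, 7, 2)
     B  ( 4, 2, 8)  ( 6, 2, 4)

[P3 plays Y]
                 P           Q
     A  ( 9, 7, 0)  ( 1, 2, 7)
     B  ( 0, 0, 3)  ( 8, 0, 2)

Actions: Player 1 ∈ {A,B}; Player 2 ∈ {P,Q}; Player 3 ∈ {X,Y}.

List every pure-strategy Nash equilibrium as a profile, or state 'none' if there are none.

(A,P,X): NE
(A,P,Y): not NE [P3→X gives 1>0]
(A,Q,X): not NE [P1→B gives 6>4; P2→P gives 8>7; P3→Y gives 7>2]
(A,Q,Y): not NE [P1→B gives 8>1; P2→P gives 7>2]
(B,P,X): NE
(B,P,Y): not NE [P1→A gives 9>0; P3→X gives 8>3]
(B,Q,X): NE
(B,Q,Y): not NE [P3→X gives 4>2]

NE set: (A,P,X), (B,P,X), (B,Q,X)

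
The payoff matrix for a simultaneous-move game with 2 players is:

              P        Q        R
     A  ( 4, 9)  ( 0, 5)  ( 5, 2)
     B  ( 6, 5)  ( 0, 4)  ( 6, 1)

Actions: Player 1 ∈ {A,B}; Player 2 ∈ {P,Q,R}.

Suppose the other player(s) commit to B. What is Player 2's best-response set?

u_2(P vs B) = 5
u_2(Q vs B) = 4
u_2(R vs B) = 1
max payoff 5 at {P}

P2 best: {P}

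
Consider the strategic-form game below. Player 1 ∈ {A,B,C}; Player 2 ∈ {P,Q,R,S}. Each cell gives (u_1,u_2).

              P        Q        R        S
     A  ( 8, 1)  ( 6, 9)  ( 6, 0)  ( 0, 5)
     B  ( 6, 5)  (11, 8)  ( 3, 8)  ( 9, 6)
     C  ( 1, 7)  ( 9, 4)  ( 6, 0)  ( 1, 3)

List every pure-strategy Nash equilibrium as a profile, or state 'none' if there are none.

NE set: (B,Q)

(A,P): not NE [P2→Q gives 9>1]
(A,Q): not NE [P1→B gives 11>6]
(A,R): not NE [P2→Q gives 9>0]
(A,S): not NE [P1→B gives 9>0; P2→Q gives 9>5]
(B,P): not NE [P1→A gives 8>6; P2→R gives 8>5]
(B,Q): NE
(B,R): not NE [P1→C gives 6>3]
(B,S): not NE [P2→R gives 8>6]
(C,P): not NE [P1→A gives 8>1]
(C,Q): not NE [P1→B gives 11>9; P2→P gives 7>4]
(C,R): not NE [P2→P gives 7>0]
(C,S): not NE [P1→B gives 9>1; P2→P gives 7>3]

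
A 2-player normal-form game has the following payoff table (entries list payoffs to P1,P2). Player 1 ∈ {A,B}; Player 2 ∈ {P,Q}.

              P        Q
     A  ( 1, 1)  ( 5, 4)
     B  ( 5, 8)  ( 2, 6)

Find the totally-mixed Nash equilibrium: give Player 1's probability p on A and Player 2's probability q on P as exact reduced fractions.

P1 indiff ⇒ q·1+(1-q)·5 = q·5+(1-q)·2 ⇒ q(-4) = (1-q)(-3) ⇒ q = 3/7
P2 indiff ⇒ p·1+(1-p)·8 = p·4+(1-p)·6 ⇒ p(-3) = (1-p)(-2) ⇒ p = 2/5

(p,q) = (2/5, 3/7)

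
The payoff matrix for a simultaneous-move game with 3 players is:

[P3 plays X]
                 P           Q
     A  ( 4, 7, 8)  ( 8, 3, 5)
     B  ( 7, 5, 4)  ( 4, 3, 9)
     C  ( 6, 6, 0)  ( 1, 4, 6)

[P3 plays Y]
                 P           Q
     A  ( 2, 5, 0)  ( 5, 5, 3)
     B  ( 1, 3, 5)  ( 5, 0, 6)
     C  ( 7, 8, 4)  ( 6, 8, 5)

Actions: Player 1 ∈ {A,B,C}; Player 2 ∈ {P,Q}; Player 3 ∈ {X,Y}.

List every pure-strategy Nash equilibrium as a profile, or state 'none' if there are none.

(A,P,X): not NE [P1→B gives 7>4]
(A,P,Y): not NE [P1→C gives 7>2; P3→X gives 8>0]
(A,Q,X): not NE [P2→P gives 7>3]
(A,Q,Y): not NE [P1→C gives 6>5; P3→X gives 5>3]
(B,P,X): not NE [P3→Y gives 5>4]
(B,P,Y): not NE [P1→C gives 7>1]
(B,Q,X): not NE [P1→A gives 8>4; P2→P gives 5>3]
(B,Q,Y): not NE [P1→C gives 6>5; P2→P gives 3>0; P3→X gives 9>6]
(C,P,X): not NE [P1→B gives 7>6; P3→Y gives 4>0]
(C,P,Y): NE
(C,Q,X): not NE [P1→A gives 8>1; P2→P gives 6>4]
(C,Q,Y): not NE [P3→X gives 6>5]

Nash profiles: (C,P,Y)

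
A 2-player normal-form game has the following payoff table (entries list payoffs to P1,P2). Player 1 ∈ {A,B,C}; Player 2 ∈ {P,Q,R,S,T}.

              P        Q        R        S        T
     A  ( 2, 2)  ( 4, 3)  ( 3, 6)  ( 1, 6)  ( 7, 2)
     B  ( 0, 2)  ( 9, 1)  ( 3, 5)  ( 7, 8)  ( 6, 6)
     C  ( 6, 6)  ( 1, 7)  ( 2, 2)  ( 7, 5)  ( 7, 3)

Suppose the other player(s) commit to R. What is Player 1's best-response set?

BR_1 = {A,B}

u_1(A vs R) = 3
u_1(B vs R) = 3
u_1(C vs R) = 2
max payoff 3 at {A,B}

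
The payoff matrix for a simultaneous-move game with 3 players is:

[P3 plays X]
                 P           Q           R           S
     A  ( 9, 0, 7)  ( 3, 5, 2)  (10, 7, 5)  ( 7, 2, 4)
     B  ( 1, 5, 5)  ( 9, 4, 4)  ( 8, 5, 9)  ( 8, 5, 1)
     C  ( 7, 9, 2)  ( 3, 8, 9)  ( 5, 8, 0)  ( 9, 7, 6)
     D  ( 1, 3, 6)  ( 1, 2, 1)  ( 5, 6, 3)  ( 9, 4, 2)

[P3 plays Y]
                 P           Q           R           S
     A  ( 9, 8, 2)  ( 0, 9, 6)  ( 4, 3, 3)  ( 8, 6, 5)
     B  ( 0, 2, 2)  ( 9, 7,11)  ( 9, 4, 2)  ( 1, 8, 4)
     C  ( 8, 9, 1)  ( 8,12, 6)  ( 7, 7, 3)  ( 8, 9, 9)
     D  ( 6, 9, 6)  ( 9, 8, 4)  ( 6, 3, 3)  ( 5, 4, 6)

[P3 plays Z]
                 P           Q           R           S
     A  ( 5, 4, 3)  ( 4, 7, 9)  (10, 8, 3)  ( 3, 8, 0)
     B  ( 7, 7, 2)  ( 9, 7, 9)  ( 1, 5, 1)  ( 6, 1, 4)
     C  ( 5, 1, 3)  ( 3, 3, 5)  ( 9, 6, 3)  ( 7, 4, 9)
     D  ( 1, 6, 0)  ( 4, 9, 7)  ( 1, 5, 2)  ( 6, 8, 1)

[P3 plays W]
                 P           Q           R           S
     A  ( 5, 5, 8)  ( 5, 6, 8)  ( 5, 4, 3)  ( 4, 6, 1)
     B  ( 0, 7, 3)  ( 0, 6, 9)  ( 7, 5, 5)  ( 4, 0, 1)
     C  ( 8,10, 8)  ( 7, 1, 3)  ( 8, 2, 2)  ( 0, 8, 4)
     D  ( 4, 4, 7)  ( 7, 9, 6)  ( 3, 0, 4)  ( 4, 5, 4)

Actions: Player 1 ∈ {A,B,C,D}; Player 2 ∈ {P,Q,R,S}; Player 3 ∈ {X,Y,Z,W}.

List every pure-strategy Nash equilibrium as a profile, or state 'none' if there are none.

(A,P,X): not NE [P2→R gives 7>0; P3→W gives 8>7]
(A,P,Y): not NE [P2→Q gives 9>8; P3→W gives 8>2]
(A,P,Z): not NE [P1→B gives 7>5; P2→S gives 8>4; P3→W gives 8>3]
(A,P,W): not NE [P1→C gives 8>5; P2→S gives 6>5]
(A,Q,X): not NE [P1→B gives 9>3; P2→R gives 7>5; P3→Z gives 9>2]
(A,Q,Y): not NE [P1→D gives 9>0; P3→Z gives 9>6]
(A,Q,Z): not NE [P1→B gives 9>4; P2→S gives 8>7]
(A,Q,W): not NE [P1→D gives 7>5; P3→Z gives 9>8]
(A,R,X): NE
(A,R,Y): not NE [P1→B gives 9>4; P2→Q gives 9>3; P3→X gives 5>3]
(A,R,Z): not NE [P3→X gives 5>3]
(A,R,W): not NE [P1→C gives 8>5; P2→S gives 6>4; P3→X gives 5>3]
(A,S,X): not NE [P1→D gives 9>7; P2→R gives 7>2; P3→Y gives 5>4]
(A,S,Y): not NE [P2→Q gives 9>6]
(A,S,Z): not NE [P1→C gives 7>3; P3→Y gives 5>0]
(A,S,W): not NE [P3→Y gives 5>1]
(B,P,X): not NE [P1→A gives 9>1]
(B,P,Y): not NE [P1→A gives 9>0; P2→S gives 8>2; P3→X gives 5>2]
(B,P,Z): not NE [P3→X gives 5>2]
(B,P,W): not NE [P1→C gives 8>0; P3→X gives 5>3]
(B,Q,X): not NE [P2→S gives 5>4; P3→Y gives 11>4]
(B,Q,Y): not NE [P2→S gives 8>7]
(B,Q,Z): not NE [P3→Y gives 11>9]
(B,Q,W): not NE [P1→D gives 7>0; P2→P gives 7>6; P3→Y gives 11>9]
(B,R,X): not NE [P1→A gives 10>8]
(B,R,Y): not NE [P2→S gives 8>4; P3→X gives 9>2]
(B,R,Z): not NE [P1→A gives 10>1; P2→Q gives 7>5; P3→X gives 9>1]
(B,R,W): not NE [P1→C gives 8>7; P2→P gives 7>5; P3→X gives 9>5]
(B,S,X): not NE [P1→D gives 9>8; P3→Z gives 4>1]
(B,S,Y): not NE [P1→C gives 8>1]
(B,S,Z): not NE [P1→C gives 7>6; P2→Q gives 7>1]
(B,S,W): not NE [P2→P gives 7>0; P3→Z gives 4>1]
(C,P,X): not NE [P1→A gives 9>7; P3→W gives 8>2]
(C,P,Y): not NE [P1→A gives 9>8; P2→Q gives 12>9; P3→W gives 8>1]
(C,P,Z): not NE [P1→B gives 7>5; P2→R gives 6>1; P3→W gives 8>3]
(C,P,W): NE
(C,Q,X): not NE [P1→B gives 9>3; P2→P gives 9>8]
(C,Q,Y): not NE [P1→D gives 9>8; P3→X gives 9>6]
(C,Q,Z): not NE [P1→B gives 9>3; P2→R gives 6>3; P3→X gives 9>5]
(C,Q,W): not NE [P2→P gives 10>1; P3→X gives 9>3]
(C,R,X): not NE [P1→A gives 10>5; P2→P gives 9>8; P3→Z gives 3>0]
(C,R,Y): not NE [P1→B gives 9>7; P2→Q gives 12>7]
(C,R,Z): not NE [P1→A gives 10>9]
(C,R,W): not NE [P2→P gives 10>2; P3→Z gives 3>2]
(C,S,X): not NE [P2→P gives 9>7; P3→Z gives 9>6]
(C,S,Y): not NE [P2→Q gives 12>9]
(C,S,Z): not NE [P2→R gives 6>4]
(C,S,W): not NE [P1→D gives 4>0; P2→P gives 10>8; P3→Z gives 9>4]
(D,P,X): not NE [P1→A gives 9>1; P2→R gives 6>3; P3→W gives 7>6]
(D,P,Y): not NE [P1→A gives 9>6; P3→W gives 7>6]
(D,P,Z): not NE [P1→B gives 7>1; P2→Q gives 9>6; P3→W gives 7>0]
(D,P,W): not NE [P1→C gives 8>4; P2→Q gives 9>4]
(D,Q,X): not NE [P1→B gives 9>1; P2→R gives 6>2; P3→Z gives 7>1]
(D,Q,Y): not NE [P2→P gives 9>8; P3→Z gives 7>4]
(D,Q,Z): not NE [P1→B gives 9>4]
(D,Q,W): not NE [P3→Z gives 7>6]
(D,R,X): not NE [P1→A gives 10>5; P3→W gives 4>3]
(D,R,Y): not NE [P1→B gives 9>6; P2→P gives 9>3; P3→W gives 4>3]
(D,R,Z): not NE [P1→A gives 10>1; P2→Q gives 9>5; P3→W gives 4>2]
(D,R,W): not NE [P1→C gives 8>3; P2→Q gives 9>0]
(D,S,X): not NE [P2→R gives 6>4; P3→Y gives 6>2]
(D,S,Y): not NE [P1→C gives 8>5; P2→P gives 9>4]
(D,S,Z): not NE [P1→C gives 7>6; P2→Q gives 9>8; P3→Y gives 6>1]
(D,S,W): not NE [P2→Q gives 9>5; P3→Y gives 6>4]

NE set: (A,R,X), (C,P,W)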